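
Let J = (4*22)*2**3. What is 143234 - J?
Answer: 142530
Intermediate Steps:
J = 704 (J = 88*8 = 704)
143234 - J = 143234 - 1*704 = 143234 - 704 = 142530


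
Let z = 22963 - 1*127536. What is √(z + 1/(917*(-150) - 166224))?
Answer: I*√9649854542690322/303774 ≈ 323.38*I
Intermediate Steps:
z = -104573 (z = 22963 - 127536 = -104573)
√(z + 1/(917*(-150) - 166224)) = √(-104573 + 1/(917*(-150) - 166224)) = √(-104573 + 1/(-137550 - 166224)) = √(-104573 + 1/(-303774)) = √(-104573 - 1/303774) = √(-31766558503/303774) = I*√9649854542690322/303774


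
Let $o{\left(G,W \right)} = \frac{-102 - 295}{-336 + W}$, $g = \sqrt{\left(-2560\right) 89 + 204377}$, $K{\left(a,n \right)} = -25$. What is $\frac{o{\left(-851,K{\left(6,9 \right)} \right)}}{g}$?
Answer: $- \frac{397 i \sqrt{2607}}{2823381} \approx - 0.0071795 i$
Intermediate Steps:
$g = 3 i \sqrt{2607}$ ($g = \sqrt{-227840 + 204377} = \sqrt{-23463} = 3 i \sqrt{2607} \approx 153.18 i$)
$o{\left(G,W \right)} = - \frac{397}{-336 + W}$
$\frac{o{\left(-851,K{\left(6,9 \right)} \right)}}{g} = \frac{\left(-397\right) \frac{1}{-336 - 25}}{3 i \sqrt{2607}} = - \frac{397}{-361} \left(- \frac{i \sqrt{2607}}{7821}\right) = \left(-397\right) \left(- \frac{1}{361}\right) \left(- \frac{i \sqrt{2607}}{7821}\right) = \frac{397 \left(- \frac{i \sqrt{2607}}{7821}\right)}{361} = - \frac{397 i \sqrt{2607}}{2823381}$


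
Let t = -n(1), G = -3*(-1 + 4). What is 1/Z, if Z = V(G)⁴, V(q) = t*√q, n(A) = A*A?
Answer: 1/81 ≈ 0.012346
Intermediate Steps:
n(A) = A²
G = -9 (G = -3*3 = -9)
t = -1 (t = -1*1² = -1*1 = -1)
V(q) = -√q
Z = 81 (Z = (-√(-9))⁴ = (-3*I)⁴ = 81)
1/Z = 1/81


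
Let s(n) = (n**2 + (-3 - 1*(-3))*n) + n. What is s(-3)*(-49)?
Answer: -294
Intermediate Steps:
s(n) = n + n**2 (s(n) = (n**2 + (-3 + 3)*n) + n = (n**2 + 0*n) + n = (n**2 + 0) + n = n**2 + n = n + n**2)
s(-3)*(-49) = -3*(1 - 3)*(-49) = -3*(-2)*(-49) = 6*(-49) = -294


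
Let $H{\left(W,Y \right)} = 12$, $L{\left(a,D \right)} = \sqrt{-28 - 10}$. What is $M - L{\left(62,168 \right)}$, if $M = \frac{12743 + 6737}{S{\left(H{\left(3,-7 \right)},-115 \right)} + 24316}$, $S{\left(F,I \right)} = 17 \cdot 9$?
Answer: $\frac{19480}{24469} - i \sqrt{38} \approx 0.79611 - 6.1644 i$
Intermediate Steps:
$L{\left(a,D \right)} = i \sqrt{38}$ ($L{\left(a,D \right)} = \sqrt{-38} = i \sqrt{38}$)
$S{\left(F,I \right)} = 153$
$M = \frac{19480}{24469}$ ($M = \frac{12743 + 6737}{153 + 24316} = \frac{19480}{24469} \approx 0.79611$)
$M - L{\left(62,168 \right)} = \frac{19480}{24469} - i \sqrt{38}$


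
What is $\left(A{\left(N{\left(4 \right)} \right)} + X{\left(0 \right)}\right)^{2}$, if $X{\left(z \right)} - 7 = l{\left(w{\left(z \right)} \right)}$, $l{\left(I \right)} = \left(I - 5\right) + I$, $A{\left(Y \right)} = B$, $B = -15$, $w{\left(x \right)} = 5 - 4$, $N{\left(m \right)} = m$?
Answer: $121$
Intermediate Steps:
$w{\left(x \right)} = 1$ ($w{\left(x \right)} = 5 - 4 = 1$)
$A{\left(Y \right)} = -15$
$l{\left(I \right)} = -5 + 2 I$ ($l{\left(I \right)} = \left(-5 + I\right) + I = -5 + 2 I$)
$X{\left(z \right)} = 4$ ($X{\left(z \right)} = 7 + \left(-5 + 2 \cdot 1\right) = 7 + \left(-5 + 2\right) = 7 - 3 = 4$)
$\left(A{\left(N{\left(4 \right)} \right)} + X{\left(0 \right)}\right)^{2} = \left(-15 + 4\right)^{2} = \left(-11\right)^{2} = 121$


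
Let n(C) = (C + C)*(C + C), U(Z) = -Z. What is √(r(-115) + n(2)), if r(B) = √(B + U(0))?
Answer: √(16 + I*√115) ≈ 4.1989 + 1.277*I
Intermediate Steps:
n(C) = 4*C² (n(C) = (2*C)*(2*C) = 4*C²)
r(B) = √B (r(B) = √(B - 1*0) = √(B + 0) = √B)
√(r(-115) + n(2)) = √(√(-115) + 4*2²) = √(I*√115 + 4*4) = √(I*√115 + 16) = √(16 + I*√115)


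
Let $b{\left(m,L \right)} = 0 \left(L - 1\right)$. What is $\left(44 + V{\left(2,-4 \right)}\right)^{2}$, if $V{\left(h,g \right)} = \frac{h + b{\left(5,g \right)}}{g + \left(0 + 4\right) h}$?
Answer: $\frac{7921}{4} \approx 1980.3$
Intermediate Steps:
$b{\left(m,L \right)} = 0$ ($b{\left(m,L \right)} = 0 \left(-1 + L\right) = 0$)
$V{\left(h,g \right)} = \frac{h}{g + 4 h}$ ($V{\left(h,g \right)} = \frac{h + 0}{g + \left(0 + 4\right) h} = \frac{h}{g + 4 h}$)
$\left(44 + V{\left(2,-4 \right)}\right)^{2} = \left(44 + \frac{2}{-4 + 4 \cdot 2}\right)^{2} = \left(44 + \frac{2}{-4 + 8}\right)^{2} = \left(44 + \frac{2}{4}\right)^{2} = \left(44 + 2 \cdot \frac{1}{4}\right)^{2} = \left(44 + \frac{1}{2}\right)^{2} = \left(\frac{89}{2}\right)^{2} = \frac{7921}{4}$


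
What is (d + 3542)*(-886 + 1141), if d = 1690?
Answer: 1334160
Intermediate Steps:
(d + 3542)*(-886 + 1141) = (1690 + 3542)*(-886 + 1141) = 5232*255 = 1334160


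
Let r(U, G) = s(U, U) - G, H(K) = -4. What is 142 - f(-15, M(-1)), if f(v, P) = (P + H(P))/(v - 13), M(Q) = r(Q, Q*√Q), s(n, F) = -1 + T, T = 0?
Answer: 3971/28 + I/28 ≈ 141.82 + 0.035714*I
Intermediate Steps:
s(n, F) = -1 (s(n, F) = -1 + 0 = -1)
r(U, G) = -1 - G
M(Q) = -1 - Q^(3/2) (M(Q) = -1 - Q*√Q = -1 - Q^(3/2))
f(v, P) = (-4 + P)/(-13 + v) (f(v, P) = (P - 4)/(v - 13) = (-4 + P)/(-13 + v))
142 - f(-15, M(-1)) = 142 - (-4 + (-1 - (-1)^(3/2)))/(-13 - 15) = 142 - (-4 + (-1 - (-1)*I))/(-28) = 142 - (-1)*(-4 + (-1 + I))/28 = 142 - (-1)*(-5 + I)/28 = 142 - (5/28 - I/28) = 142 + (-5/28 + I/28) = 3971/28 + I/28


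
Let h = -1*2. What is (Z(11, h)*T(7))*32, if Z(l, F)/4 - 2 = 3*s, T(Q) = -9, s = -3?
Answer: 8064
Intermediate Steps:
h = -2
Z(l, F) = -28 (Z(l, F) = 8 + 4*(3*(-3)) = 8 + 4*(-9) = 8 - 36 = -28)
(Z(11, h)*T(7))*32 = -28*(-9)*32 = 252*32 = 8064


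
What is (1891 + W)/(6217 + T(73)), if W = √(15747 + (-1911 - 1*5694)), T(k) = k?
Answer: 1891/6290 + √8142/6290 ≈ 0.31498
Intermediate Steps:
W = √8142 (W = √(15747 + (-1911 - 5694)) = √(15747 - 7605) = √8142 ≈ 90.233)
(1891 + W)/(6217 + T(73)) = (1891 + √8142)/(6217 + 73) = (1891 + √8142)/6290 = (1891 + √8142)*(1/6290) = 1891/6290 + √8142/6290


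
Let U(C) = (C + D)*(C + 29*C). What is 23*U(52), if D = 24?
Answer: 2726880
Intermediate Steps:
U(C) = 30*C*(24 + C) (U(C) = (C + 24)*(C + 29*C) = (24 + C)*(30*C) = 30*C*(24 + C))
23*U(52) = 23*(30*52*(24 + 52)) = 23*(30*52*76) = 23*118560 = 2726880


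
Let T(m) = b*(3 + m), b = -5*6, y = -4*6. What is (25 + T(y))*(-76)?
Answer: -49780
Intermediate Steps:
y = -24
b = -30
T(m) = -90 - 30*m (T(m) = -30*(3 + m) = -90 - 30*m)
(25 + T(y))*(-76) = (25 + (-90 - 30*(-24)))*(-76) = (25 + (-90 + 720))*(-76) = (25 + 630)*(-76) = 655*(-76) = -49780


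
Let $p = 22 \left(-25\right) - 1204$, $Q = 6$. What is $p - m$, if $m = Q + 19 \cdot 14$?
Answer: $-2026$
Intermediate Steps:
$m = 272$ ($m = 6 + 19 \cdot 14 = 6 + 266 = 272$)
$p = -1754$ ($p = -550 - 1204 = -1754$)
$p - m = -1754 - 272 = -2026$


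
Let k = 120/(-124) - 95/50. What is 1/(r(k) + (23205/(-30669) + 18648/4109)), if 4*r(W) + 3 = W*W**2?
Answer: -715091366764000/2048260409672469 ≈ -0.34912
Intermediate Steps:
k = -889/310 (k = 120*(-1/124) - 95*1/50 = -30/31 - 19/10 = -889/310 ≈ -2.8677)
r(W) = -3/4 + W**3/4 (r(W) = -3/4 + (W*W**2)/4 = -3/4 + W**3/4)
1/(r(k) + (23205/(-30669) + 18648/4109)) = 1/((-3/4 + (-889/310)**3/4) + (23205/(-30669) + 18648/4109)) = 1/((-3/4 + (1/4)*(-702595369/29791000)) + (23205*(-1/30669) + 18648*(1/4109))) = 1/((-3/4 - 702595369/119164000) + (-7735/10223 + 2664/587)) = 1/(-791968369/119164000 + 22693627/6000901) = 1/(-2048260409672469/715091366764000) = -715091366764000/2048260409672469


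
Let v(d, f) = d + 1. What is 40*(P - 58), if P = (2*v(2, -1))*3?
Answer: -1600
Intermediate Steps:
v(d, f) = 1 + d
P = 18 (P = (2*(1 + 2))*3 = (2*3)*3 = 6*3 = 18)
40*(P - 58) = 40*(18 - 58) = 40*(-40) = -1600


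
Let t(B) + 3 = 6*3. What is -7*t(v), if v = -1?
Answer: -105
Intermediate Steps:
t(B) = 15 (t(B) = -3 + 6*3 = -3 + 18 = 15)
-7*t(v) = -7*15 = -105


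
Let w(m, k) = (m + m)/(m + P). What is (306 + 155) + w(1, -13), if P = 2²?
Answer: 2307/5 ≈ 461.40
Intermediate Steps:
P = 4
w(m, k) = 2*m/(4 + m) (w(m, k) = (m + m)/(m + 4) = (2*m)/(4 + m) = 2*m/(4 + m))
(306 + 155) + w(1, -13) = (306 + 155) + 2*1/(4 + 1) = 461 + 2*1/5 = 461 + 2*1*(⅕) = 461 + ⅖ = 2307/5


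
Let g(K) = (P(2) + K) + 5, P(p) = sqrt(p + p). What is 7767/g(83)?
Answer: 863/10 ≈ 86.300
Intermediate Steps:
P(p) = sqrt(2)*sqrt(p) (P(p) = sqrt(2*p) = sqrt(2)*sqrt(p))
g(K) = 7 + K (g(K) = (sqrt(2)*sqrt(2) + K) + 5 = (2 + K) + 5 = 7 + K)
7767/g(83) = 7767/(7 + 83) = 7767/90 = 7767*(1/90) = 863/10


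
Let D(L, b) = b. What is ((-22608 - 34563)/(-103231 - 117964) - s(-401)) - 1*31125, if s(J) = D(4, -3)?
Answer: -6883973619/221195 ≈ -31122.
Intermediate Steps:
s(J) = -3
((-22608 - 34563)/(-103231 - 117964) - s(-401)) - 1*31125 = ((-22608 - 34563)/(-103231 - 117964) - 1*(-3)) - 1*31125 = (-57171/(-221195) + 3) - 31125 = (-57171*(-1/221195) + 3) - 31125 = (57171/221195 + 3) - 31125 = 720756/221195 - 31125 = -6883973619/221195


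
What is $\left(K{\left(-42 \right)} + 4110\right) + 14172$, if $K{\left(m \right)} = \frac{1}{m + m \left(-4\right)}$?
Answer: $\frac{2303533}{126} \approx 18282.0$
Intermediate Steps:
$K{\left(m \right)} = - \frac{1}{3 m}$ ($K{\left(m \right)} = \frac{1}{m - 4 m} = \frac{1}{\left(-3\right) m} = - \frac{1}{3 m}$)
$\left(K{\left(-42 \right)} + 4110\right) + 14172 = \left(- \frac{1}{3 \left(-42\right)} + 4110\right) + 14172 = \left(\left(- \frac{1}{3}\right) \left(- \frac{1}{42}\right) + 4110\right) + 14172 = \left(\frac{1}{126} + 4110\right) + 14172 = \frac{517861}{126} + 14172 = \frac{2303533}{126}$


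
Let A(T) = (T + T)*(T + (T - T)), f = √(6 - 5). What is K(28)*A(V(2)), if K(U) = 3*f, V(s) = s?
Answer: 24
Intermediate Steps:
f = 1 (f = √1 = 1)
K(U) = 3 (K(U) = 3*1 = 3)
A(T) = 2*T² (A(T) = (2*T)*(T + 0) = (2*T)*T = 2*T²)
K(28)*A(V(2)) = 3*(2*2²) = 3*(2*4) = 3*8 = 24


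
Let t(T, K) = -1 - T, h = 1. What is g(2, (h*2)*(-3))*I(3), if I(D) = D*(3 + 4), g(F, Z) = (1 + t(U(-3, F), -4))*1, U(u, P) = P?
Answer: -42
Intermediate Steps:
g(F, Z) = -F (g(F, Z) = (1 + (-1 - F))*1 = -F*1 = -F)
I(D) = 7*D (I(D) = D*7 = 7*D)
g(2, (h*2)*(-3))*I(3) = (-1*2)*(7*3) = -2*21 = -42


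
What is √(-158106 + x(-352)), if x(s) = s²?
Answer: 7*I*√698 ≈ 184.94*I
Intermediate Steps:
√(-158106 + x(-352)) = √(-158106 + (-352)²) = √(-158106 + 123904) = √(-34202) = 7*I*√698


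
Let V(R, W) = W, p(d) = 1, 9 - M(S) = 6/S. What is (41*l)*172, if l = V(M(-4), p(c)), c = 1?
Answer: 7052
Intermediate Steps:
M(S) = 9 - 6/S
l = 1
(41*l)*172 = (41*1)*172 = 41*172 = 7052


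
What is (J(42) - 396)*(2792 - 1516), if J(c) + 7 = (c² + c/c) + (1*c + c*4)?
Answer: 2005872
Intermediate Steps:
J(c) = -6 + c² + 5*c (J(c) = -7 + ((c² + c/c) + (1*c + c*4)) = -7 + ((c² + 1) + (c + 4*c)) = -7 + ((1 + c²) + 5*c) = -7 + (1 + c² + 5*c) = -6 + c² + 5*c)
(J(42) - 396)*(2792 - 1516) = ((-6 + 42² + 5*42) - 396)*(2792 - 1516) = ((-6 + 1764 + 210) - 396)*1276 = (1968 - 396)*1276 = 1572*1276 = 2005872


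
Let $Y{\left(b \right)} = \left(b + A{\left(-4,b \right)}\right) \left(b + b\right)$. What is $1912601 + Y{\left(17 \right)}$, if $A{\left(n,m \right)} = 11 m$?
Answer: $1919537$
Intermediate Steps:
$Y{\left(b \right)} = 24 b^{2}$ ($Y{\left(b \right)} = \left(b + 11 b\right) \left(b + b\right) = 12 b 2 b = 24 b^{2}$)
$1912601 + Y{\left(17 \right)} = 1912601 + 24 \cdot 17^{2} = 1912601 + 24 \cdot 289 = 1912601 + 6936 = 1919537$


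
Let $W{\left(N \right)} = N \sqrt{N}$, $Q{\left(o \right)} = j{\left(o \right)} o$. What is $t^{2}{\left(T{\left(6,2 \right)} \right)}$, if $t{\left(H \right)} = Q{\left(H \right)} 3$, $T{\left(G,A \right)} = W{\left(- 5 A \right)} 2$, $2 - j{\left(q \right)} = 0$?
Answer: $-144000$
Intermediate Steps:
$j{\left(q \right)} = 2$ ($j{\left(q \right)} = 2 - 0 = 2 + 0 = 2$)
$Q{\left(o \right)} = 2 o$
$W{\left(N \right)} = N^{\frac{3}{2}}$
$T{\left(G,A \right)} = 10 \sqrt{5} \left(- A\right)^{\frac{3}{2}}$ ($T{\left(G,A \right)} = \left(- 5 A\right)^{\frac{3}{2}} \cdot 2 = 5 \sqrt{5} \left(- A\right)^{\frac{3}{2}} \cdot 2 = 10 \sqrt{5} \left(- A\right)^{\frac{3}{2}}$)
$t{\left(H \right)} = 6 H$ ($t{\left(H \right)} = 2 H 3 = 6 H$)
$t^{2}{\left(T{\left(6,2 \right)} \right)} = \left(6 \cdot 10 \sqrt{5} \left(\left(-1\right) 2\right)^{\frac{3}{2}}\right)^{2} = \left(6 \cdot 10 \sqrt{5} \left(-2\right)^{\frac{3}{2}}\right)^{2} = \left(6 \cdot 10 \sqrt{5} \left(- 2 i \sqrt{2}\right)\right)^{2} = \left(6 \left(- 20 i \sqrt{10}\right)\right)^{2} = \left(- 120 i \sqrt{10}\right)^{2} = -144000$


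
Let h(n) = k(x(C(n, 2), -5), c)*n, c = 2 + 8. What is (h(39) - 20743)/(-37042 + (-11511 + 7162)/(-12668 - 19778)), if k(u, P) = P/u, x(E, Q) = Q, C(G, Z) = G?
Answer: 675558166/1201860383 ≈ 0.56209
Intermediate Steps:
c = 10
h(n) = -2*n (h(n) = (10/(-5))*n = (10*(-⅕))*n = -2*n)
(h(39) - 20743)/(-37042 + (-11511 + 7162)/(-12668 - 19778)) = (-2*39 - 20743)/(-37042 + (-11511 + 7162)/(-12668 - 19778)) = (-78 - 20743)/(-37042 - 4349/(-32446)) = -20821/(-37042 - 4349*(-1/32446)) = -20821/(-37042 + 4349/32446) = -20821/(-1201860383/32446) = -20821*(-32446/1201860383) = 675558166/1201860383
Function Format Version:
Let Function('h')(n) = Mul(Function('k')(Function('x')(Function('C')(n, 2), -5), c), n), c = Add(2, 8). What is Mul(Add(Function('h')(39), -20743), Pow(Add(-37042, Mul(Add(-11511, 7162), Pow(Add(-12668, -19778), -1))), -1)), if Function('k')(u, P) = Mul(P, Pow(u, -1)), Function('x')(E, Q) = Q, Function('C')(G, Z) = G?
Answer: Rational(675558166, 1201860383) ≈ 0.56209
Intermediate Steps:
c = 10
Function('h')(n) = Mul(-2, n) (Function('h')(n) = Mul(Mul(10, Pow(-5, -1)), n) = Mul(Mul(10, Rational(-1, 5)), n) = Mul(-2, n))
Mul(Add(Function('h')(39), -20743), Pow(Add(-37042, Mul(Add(-11511, 7162), Pow(Add(-12668, -19778), -1))), -1)) = Mul(Add(Mul(-2, 39), -20743), Pow(Add(-37042, Mul(Add(-11511, 7162), Pow(Add(-12668, -19778), -1))), -1)) = Mul(Add(-78, -20743), Pow(Add(-37042, Mul(-4349, Pow(-32446, -1))), -1)) = Mul(-20821, Pow(Add(-37042, Mul(-4349, Rational(-1, 32446))), -1)) = Mul(-20821, Pow(Add(-37042, Rational(4349, 32446)), -1)) = Mul(-20821, Pow(Rational(-1201860383, 32446), -1)) = Mul(-20821, Rational(-32446, 1201860383)) = Rational(675558166, 1201860383)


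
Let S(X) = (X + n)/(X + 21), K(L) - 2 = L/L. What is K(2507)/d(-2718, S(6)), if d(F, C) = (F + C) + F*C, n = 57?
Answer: -9/27173 ≈ -0.00033121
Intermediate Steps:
K(L) = 3 (K(L) = 2 + L/L = 2 + 1 = 3)
S(X) = (57 + X)/(21 + X) (S(X) = (X + 57)/(X + 21) = (57 + X)/(21 + X))
d(F, C) = C + F + C*F (d(F, C) = (C + F) + C*F = C + F + C*F)
K(2507)/d(-2718, S(6)) = 3/((57 + 6)/(21 + 6) - 2718 + ((57 + 6)/(21 + 6))*(-2718)) = 3/(63/27 - 2718 + (63/27)*(-2718)) = 3/((1/27)*63 - 2718 + ((1/27)*63)*(-2718)) = 3/(7/3 - 2718 + (7/3)*(-2718)) = 3/(7/3 - 2718 - 6342) = 3/(-27173/3) = 3*(-3/27173) = -9/27173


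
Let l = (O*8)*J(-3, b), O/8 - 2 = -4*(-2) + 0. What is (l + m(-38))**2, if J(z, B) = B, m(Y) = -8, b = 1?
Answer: 399424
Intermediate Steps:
O = 80 (O = 16 + 8*(-4*(-2) + 0) = 16 + 8*(8 + 0) = 16 + 8*8 = 16 + 64 = 80)
l = 640 (l = (80*8)*1 = 640*1 = 640)
(l + m(-38))**2 = (640 - 8)**2 = 632**2 = 399424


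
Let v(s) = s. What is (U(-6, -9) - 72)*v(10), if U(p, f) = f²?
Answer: 90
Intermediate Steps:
(U(-6, -9) - 72)*v(10) = ((-9)² - 72)*10 = (81 - 72)*10 = 9*10 = 90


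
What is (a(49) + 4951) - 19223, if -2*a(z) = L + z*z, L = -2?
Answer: -30943/2 ≈ -15472.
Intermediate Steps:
a(z) = 1 - z²/2 (a(z) = -(-2 + z*z)/2 = -(-2 + z²)/2 = 1 - z²/2)
(a(49) + 4951) - 19223 = ((1 - ½*49²) + 4951) - 19223 = ((1 - ½*2401) + 4951) - 19223 = ((1 - 2401/2) + 4951) - 19223 = (-2399/2 + 4951) - 19223 = 7503/2 - 19223 = -30943/2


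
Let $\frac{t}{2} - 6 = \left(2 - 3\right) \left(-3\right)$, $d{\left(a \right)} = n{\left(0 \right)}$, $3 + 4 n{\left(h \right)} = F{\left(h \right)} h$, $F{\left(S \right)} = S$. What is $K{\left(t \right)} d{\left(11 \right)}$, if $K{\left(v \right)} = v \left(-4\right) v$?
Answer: $972$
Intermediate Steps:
$n{\left(h \right)} = - \frac{3}{4} + \frac{h^{2}}{4}$ ($n{\left(h \right)} = - \frac{3}{4} + \frac{h h}{4} = - \frac{3}{4} + \frac{h^{2}}{4}$)
$d{\left(a \right)} = - \frac{3}{4}$ ($d{\left(a \right)} = - \frac{3}{4} + \frac{0^{2}}{4} = - \frac{3}{4} + \frac{1}{4} \cdot 0 = - \frac{3}{4} + 0 = - \frac{3}{4}$)
$t = 18$ ($t = 12 + 2 \left(2 - 3\right) \left(-3\right) = 12 + 2 \left(\left(-1\right) \left(-3\right)\right) = 12 + 2 \cdot 3 = 12 + 6 = 18$)
$K{\left(v \right)} = - 4 v^{2}$ ($K{\left(v \right)} = - 4 v v = - 4 v^{2}$)
$K{\left(t \right)} d{\left(11 \right)} = - 4 \cdot 18^{2} \left(- \frac{3}{4}\right) = \left(-4\right) 324 \left(- \frac{3}{4}\right) = \left(-1296\right) \left(- \frac{3}{4}\right) = 972$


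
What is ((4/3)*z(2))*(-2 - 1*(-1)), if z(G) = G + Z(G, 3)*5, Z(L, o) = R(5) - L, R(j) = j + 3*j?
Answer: -368/3 ≈ -122.67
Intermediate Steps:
R(j) = 4*j
Z(L, o) = 20 - L (Z(L, o) = 4*5 - L = 20 - L)
z(G) = 100 - 4*G (z(G) = G + (20 - G)*5 = G + (100 - 5*G) = 100 - 4*G)
((4/3)*z(2))*(-2 - 1*(-1)) = ((4/3)*(100 - 4*2))*(-2 - 1*(-1)) = ((4*(⅓))*(100 - 8))*(-2 + 1) = ((4/3)*92)*(-1) = (368/3)*(-1) = -368/3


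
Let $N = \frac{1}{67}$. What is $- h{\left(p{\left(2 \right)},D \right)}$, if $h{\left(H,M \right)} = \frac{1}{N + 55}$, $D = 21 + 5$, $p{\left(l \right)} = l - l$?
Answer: $- \frac{67}{3686} \approx -0.018177$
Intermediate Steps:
$N = \frac{1}{67} \approx 0.014925$
$p{\left(l \right)} = 0$
$D = 26$
$h{\left(H,M \right)} = \frac{67}{3686}$ ($h{\left(H,M \right)} = \frac{1}{\frac{1}{67} + 55} = \frac{1}{\frac{3686}{67}} = \frac{67}{3686}$)
$- h{\left(p{\left(2 \right)},D \right)} = \left(-1\right) \frac{67}{3686} = - \frac{67}{3686}$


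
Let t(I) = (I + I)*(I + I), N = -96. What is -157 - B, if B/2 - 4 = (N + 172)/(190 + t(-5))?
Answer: -24001/145 ≈ -165.52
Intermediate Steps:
t(I) = 4*I² (t(I) = (2*I)*(2*I) = 4*I²)
B = 1236/145 (B = 8 + 2*((-96 + 172)/(190 + 4*(-5)²)) = 8 + 2*(76/(190 + 4*25)) = 8 + 2*(76/(190 + 100)) = 8 + 2*(76/290) = 8 + 2*(76*(1/290)) = 8 + 2*(38/145) = 8 + 76/145 = 1236/145 ≈ 8.5241)
-157 - B = -157 - 1*1236/145 = -157 - 1236/145 = -24001/145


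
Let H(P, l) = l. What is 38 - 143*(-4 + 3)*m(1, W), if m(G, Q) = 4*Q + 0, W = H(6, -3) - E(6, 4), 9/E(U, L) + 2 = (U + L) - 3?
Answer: -13538/5 ≈ -2707.6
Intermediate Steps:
E(U, L) = 9/(-5 + L + U) (E(U, L) = 9/(-2 + ((U + L) - 3)) = 9/(-2 + ((L + U) - 3)) = 9/(-2 + (-3 + L + U)) = 9/(-5 + L + U))
W = -24/5 (W = -3 - 9/(-5 + 4 + 6) = -3 - 9/5 = -24/5 ≈ -4.8000)
m(G, Q) = 4*Q
38 - 143*(-4 + 3)*m(1, W) = 38 - 143*(-4 + 3)*4*(-24/5) = 38 - (-143)*(-96)/5 = 38 - 143*96/5 = 38 - 13728/5 = -13538/5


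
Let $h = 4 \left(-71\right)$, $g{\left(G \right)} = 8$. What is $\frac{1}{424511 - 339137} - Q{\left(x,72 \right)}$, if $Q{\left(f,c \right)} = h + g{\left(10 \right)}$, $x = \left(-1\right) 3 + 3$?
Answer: $\frac{23563225}{85374} \approx 276.0$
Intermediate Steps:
$x = 0$ ($x = -3 + 3 = 0$)
$h = -284$
$Q{\left(f,c \right)} = -276$ ($Q{\left(f,c \right)} = -284 + 8 = -276$)
$\frac{1}{424511 - 339137} - Q{\left(x,72 \right)} = \frac{1}{424511 - 339137} - -276 = \frac{1}{85374} + 276 = \frac{23563225}{85374}$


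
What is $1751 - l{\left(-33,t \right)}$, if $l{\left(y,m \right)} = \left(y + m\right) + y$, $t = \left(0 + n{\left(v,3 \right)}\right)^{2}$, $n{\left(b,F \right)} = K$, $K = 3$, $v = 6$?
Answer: $1808$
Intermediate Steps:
$n{\left(b,F \right)} = 3$
$t = 9$ ($t = \left(0 + 3\right)^{2} = 3^{2} = 9$)
$l{\left(y,m \right)} = m + 2 y$ ($l{\left(y,m \right)} = \left(m + y\right) + y = m + 2 y$)
$1751 - l{\left(-33,t \right)} = 1751 - \left(9 + 2 \left(-33\right)\right) = 1751 - \left(9 - 66\right) = 1751 - -57 = 1751 + 57 = 1808$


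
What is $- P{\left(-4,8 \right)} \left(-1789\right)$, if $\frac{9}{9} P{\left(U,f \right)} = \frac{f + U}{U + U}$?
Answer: $- \frac{1789}{2} \approx -894.5$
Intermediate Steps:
$P{\left(U,f \right)} = \frac{U + f}{2 U}$ ($P{\left(U,f \right)} = \frac{f + U}{U + U} = \frac{U + f}{2 U}$)
$- P{\left(-4,8 \right)} \left(-1789\right) = - \frac{-4 + 8}{2 \left(-4\right)} \left(-1789\right) = - \frac{1}{2} \left(- \frac{1}{4}\right) 4 \left(-1789\right) = - \frac{\left(-1\right) \left(-1789\right)}{2} = \left(-1\right) \frac{1789}{2} = - \frac{1789}{2}$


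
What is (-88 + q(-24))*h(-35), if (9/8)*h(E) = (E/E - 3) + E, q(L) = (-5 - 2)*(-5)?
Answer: 15688/9 ≈ 1743.1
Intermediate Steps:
q(L) = 35 (q(L) = -7*(-5) = 35)
h(E) = -16/9 + 8*E/9 (h(E) = 8*((E/E - 3) + E)/9 = 8*((1 - 3) + E)/9 = 8*(-2 + E)/9 = -16/9 + 8*E/9)
(-88 + q(-24))*h(-35) = (-88 + 35)*(-16/9 + (8/9)*(-35)) = -53*(-16/9 - 280/9) = -53*(-296/9) = 15688/9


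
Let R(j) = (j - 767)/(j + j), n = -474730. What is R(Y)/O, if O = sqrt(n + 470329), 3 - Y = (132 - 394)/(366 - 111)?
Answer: 7483*I*sqrt(489)/115893 ≈ 1.4278*I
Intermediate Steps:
Y = 1027/255 (Y = 3 - (132 - 394)/(366 - 111) = 3 - (-262)/255 = 3 - 1*(-262/255) = 3 + 262/255 = 1027/255 ≈ 4.0275)
R(j) = (-767 + j)/(2*j) (R(j) = (-767 + j)/((2*j)) = (-767 + j)*(1/(2*j)) = (-767 + j)/(2*j))
O = 3*I*sqrt(489) (O = sqrt(-474730 + 470329) = sqrt(-4401) = 3*I*sqrt(489) ≈ 66.34*I)
R(Y)/O = ((-767 + 1027/255)/(2*(1027/255)))/((3*I*sqrt(489))) = ((1/2)*(255/1027)*(-194558/255))*(-I*sqrt(489)/1467) = -(-7483)*I*sqrt(489)/115893 = 7483*I*sqrt(489)/115893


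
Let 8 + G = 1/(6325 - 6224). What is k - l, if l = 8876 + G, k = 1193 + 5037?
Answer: -266439/101 ≈ -2638.0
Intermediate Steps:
G = -807/101 (G = -8 + 1/(6325 - 6224) = -8 + 1/101 = -807/101 ≈ -7.9901)
k = 6230
l = 895669/101 (l = 8876 - 807/101 = 895669/101 ≈ 8868.0)
k - l = 6230 - 1*895669/101 = 6230 - 895669/101 = -266439/101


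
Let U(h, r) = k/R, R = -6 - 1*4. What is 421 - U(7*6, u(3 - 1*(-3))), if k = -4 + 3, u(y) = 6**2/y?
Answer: 4209/10 ≈ 420.90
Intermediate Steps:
u(y) = 36/y
k = -1
R = -10 (R = -6 - 4 = -10)
U(h, r) = 1/10 (U(h, r) = -1/(-10) = -1*(-1/10) = 1/10)
421 - U(7*6, u(3 - 1*(-3))) = 421 - 1*1/10 = 421 - 1/10 = 4209/10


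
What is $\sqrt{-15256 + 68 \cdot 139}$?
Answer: $2 i \sqrt{1451} \approx 76.184 i$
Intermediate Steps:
$\sqrt{-15256 + 68 \cdot 139} = \sqrt{-15256 + 9452} = \sqrt{-5804} = 2 i \sqrt{1451}$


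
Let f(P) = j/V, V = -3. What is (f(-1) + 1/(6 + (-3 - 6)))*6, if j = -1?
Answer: 0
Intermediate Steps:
f(P) = ⅓ (f(P) = -1/(-3) = -1*(-⅓) = ⅓)
(f(-1) + 1/(6 + (-3 - 6)))*6 = (⅓ + 1/(6 + (-3 - 6)))*6 = (⅓ + 1/(6 - 9))*6 = (⅓ + 1/(-3))*6 = (⅓ - ⅓)*6 = 0*6 = 0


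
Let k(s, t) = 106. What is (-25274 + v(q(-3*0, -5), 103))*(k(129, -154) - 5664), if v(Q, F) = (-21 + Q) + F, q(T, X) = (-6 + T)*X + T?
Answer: 139850396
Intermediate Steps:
q(T, X) = T + X*(-6 + T) (q(T, X) = X*(-6 + T) + T = T + X*(-6 + T))
v(Q, F) = -21 + F + Q
(-25274 + v(q(-3*0, -5), 103))*(k(129, -154) - 5664) = (-25274 + (-21 + 103 + (-3*0 - 6*(-5) - 3*0*(-5))))*(106 - 5664) = (-25274 + (-21 + 103 + (0 + 30 + 0*(-5))))*(-5558) = (-25274 + (-21 + 103 + (0 + 30 + 0)))*(-5558) = (-25274 + (-21 + 103 + 30))*(-5558) = (-25274 + 112)*(-5558) = -25162*(-5558) = 139850396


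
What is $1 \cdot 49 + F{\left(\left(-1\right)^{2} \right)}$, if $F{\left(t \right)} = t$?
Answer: $50$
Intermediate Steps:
$1 \cdot 49 + F{\left(\left(-1\right)^{2} \right)} = 1 \cdot 49 + \left(-1\right)^{2} = 49 + 1 = 50$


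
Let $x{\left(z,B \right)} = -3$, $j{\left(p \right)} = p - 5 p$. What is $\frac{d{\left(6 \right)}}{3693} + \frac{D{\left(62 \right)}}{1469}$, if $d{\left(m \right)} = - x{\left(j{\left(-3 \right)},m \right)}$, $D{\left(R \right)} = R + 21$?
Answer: $\frac{103642}{1808339} \approx 0.057313$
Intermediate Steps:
$j{\left(p \right)} = - 4 p$
$D{\left(R \right)} = 21 + R$
$d{\left(m \right)} = 3$ ($d{\left(m \right)} = \left(-1\right) \left(-3\right) = 3$)
$\frac{d{\left(6 \right)}}{3693} + \frac{D{\left(62 \right)}}{1469} = \frac{3}{3693} + \frac{21 + 62}{1469} = 3 \cdot \frac{1}{3693} + 83 \cdot \frac{1}{1469} = \frac{1}{1231} + \frac{83}{1469} = \frac{103642}{1808339}$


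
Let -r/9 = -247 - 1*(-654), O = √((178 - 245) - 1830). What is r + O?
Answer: -3663 + I*√1897 ≈ -3663.0 + 43.555*I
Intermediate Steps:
O = I*√1897 (O = √(-67 - 1830) = √(-1897) = I*√1897 ≈ 43.555*I)
r = -3663 (r = -9*(-247 - 1*(-654)) = -9*(-247 + 654) = -9*407 = -3663)
r + O = -3663 + I*√1897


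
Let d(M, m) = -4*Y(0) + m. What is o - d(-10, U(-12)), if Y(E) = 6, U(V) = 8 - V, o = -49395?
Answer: -49391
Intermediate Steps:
d(M, m) = -24 + m (d(M, m) = -4*6 + m = -24 + m)
o - d(-10, U(-12)) = -49395 - (-24 + (8 - 1*(-12))) = -49395 - (-24 + (8 + 12)) = -49395 - (-24 + 20) = -49395 - 1*(-4) = -49395 + 4 = -49391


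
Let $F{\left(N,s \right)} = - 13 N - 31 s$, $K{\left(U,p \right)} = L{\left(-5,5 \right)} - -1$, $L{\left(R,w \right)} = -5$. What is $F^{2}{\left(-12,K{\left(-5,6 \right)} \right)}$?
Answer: $78400$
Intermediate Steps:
$K{\left(U,p \right)} = -4$ ($K{\left(U,p \right)} = -5 - -1 = -5 + 1 = -4$)
$F{\left(N,s \right)} = - 31 s - 13 N$
$F^{2}{\left(-12,K{\left(-5,6 \right)} \right)} = \left(\left(-31\right) \left(-4\right) - -156\right)^{2} = \left(124 + 156\right)^{2} = 280^{2} = 78400$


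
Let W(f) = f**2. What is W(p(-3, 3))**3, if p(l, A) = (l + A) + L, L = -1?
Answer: 1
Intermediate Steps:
p(l, A) = -1 + A + l (p(l, A) = (l + A) - 1 = (A + l) - 1 = -1 + A + l)
W(p(-3, 3))**3 = ((-1 + 3 - 3)**2)**3 = ((-1)**2)**3 = 1**3 = 1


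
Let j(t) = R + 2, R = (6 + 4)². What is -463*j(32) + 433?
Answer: -46793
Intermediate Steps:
R = 100 (R = 10² = 100)
j(t) = 102 (j(t) = 100 + 2 = 102)
-463*j(32) + 433 = -463*102 + 433 = -47226 + 433 = -46793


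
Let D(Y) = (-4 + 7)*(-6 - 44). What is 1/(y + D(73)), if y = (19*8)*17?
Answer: 1/2434 ≈ 0.00041085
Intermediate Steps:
D(Y) = -150 (D(Y) = 3*(-50) = -150)
y = 2584 (y = 152*17 = 2584)
1/(y + D(73)) = 1/(2584 - 150) = 1/2434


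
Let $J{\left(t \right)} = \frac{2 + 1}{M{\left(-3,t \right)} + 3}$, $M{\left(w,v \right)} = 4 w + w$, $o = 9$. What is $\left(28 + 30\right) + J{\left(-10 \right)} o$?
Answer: $\frac{223}{4} \approx 55.75$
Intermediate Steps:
$M{\left(w,v \right)} = 5 w$
$J{\left(t \right)} = - \frac{1}{4}$ ($J{\left(t \right)} = \frac{2 + 1}{5 \left(-3\right) + 3} = \frac{3}{-15 + 3} = \frac{3}{-12} = 3 \left(- \frac{1}{12}\right) = - \frac{1}{4}$)
$\left(28 + 30\right) + J{\left(-10 \right)} o = \left(28 + 30\right) - \frac{9}{4} = 58 - \frac{9}{4} = \frac{223}{4}$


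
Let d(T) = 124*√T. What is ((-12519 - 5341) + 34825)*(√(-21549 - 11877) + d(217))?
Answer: 2103660*√217 + 50895*I*√3714 ≈ 3.0989e+7 + 3.1017e+6*I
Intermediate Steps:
((-12519 - 5341) + 34825)*(√(-21549 - 11877) + d(217)) = ((-12519 - 5341) + 34825)*(√(-21549 - 11877) + 124*√217) = (-17860 + 34825)*(√(-33426) + 124*√217) = 16965*(3*I*√3714 + 124*√217) = 16965*(124*√217 + 3*I*√3714) = 2103660*√217 + 50895*I*√3714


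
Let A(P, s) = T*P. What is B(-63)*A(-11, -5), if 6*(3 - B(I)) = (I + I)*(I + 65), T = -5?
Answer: 2475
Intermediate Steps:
B(I) = 3 - I*(65 + I)/3 (B(I) = 3 - (I + I)*(I + 65)/6 = 3 - 2*I*(65 + I)/6 = 3 - I*(65 + I)/3)
A(P, s) = -5*P
B(-63)*A(-11, -5) = (3 - 65/3*(-63) - ⅓*(-63)²)*(-5*(-11)) = (3 + 1365 - ⅓*3969)*55 = (3 + 1365 - 1323)*55 = 45*55 = 2475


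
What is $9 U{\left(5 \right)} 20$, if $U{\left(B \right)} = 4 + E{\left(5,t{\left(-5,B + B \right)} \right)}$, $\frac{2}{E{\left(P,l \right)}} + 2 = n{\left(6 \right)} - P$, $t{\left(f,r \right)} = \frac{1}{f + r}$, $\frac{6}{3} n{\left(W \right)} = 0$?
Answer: $\frac{4680}{7} \approx 668.57$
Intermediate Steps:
$n{\left(W \right)} = 0$ ($n{\left(W \right)} = \frac{1}{2} \cdot 0 = 0$)
$E{\left(P,l \right)} = \frac{2}{-2 - P}$ ($E{\left(P,l \right)} = \frac{2}{-2 + \left(0 - P\right)} = \frac{2}{-2 - P}$)
$U{\left(B \right)} = \frac{26}{7}$ ($U{\left(B \right)} = 4 - \frac{2}{2 + 5} = 4 - \frac{2}{7} = \frac{26}{7}$)
$9 U{\left(5 \right)} 20 = 9 \cdot \frac{26}{7} \cdot 20 = \frac{234}{7} \cdot 20 = \frac{4680}{7}$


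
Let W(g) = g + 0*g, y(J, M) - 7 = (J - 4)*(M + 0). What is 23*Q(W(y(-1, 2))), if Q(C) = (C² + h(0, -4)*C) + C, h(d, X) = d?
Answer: 138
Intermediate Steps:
y(J, M) = 7 + M*(-4 + J) (y(J, M) = 7 + (J - 4)*(M + 0) = 7 + (-4 + J)*M = 7 + M*(-4 + J))
W(g) = g (W(g) = g + 0 = g)
Q(C) = C + C² (Q(C) = (C² + 0*C) + C = (C² + 0) + C = C² + C = C + C²)
23*Q(W(y(-1, 2))) = 23*((7 - 4*2 - 1*2)*(1 + (7 - 4*2 - 1*2))) = 23*((7 - 8 - 2)*(1 + (7 - 8 - 2))) = 23*(-3*(1 - 3)) = 23*(-3*(-2)) = 23*6 = 138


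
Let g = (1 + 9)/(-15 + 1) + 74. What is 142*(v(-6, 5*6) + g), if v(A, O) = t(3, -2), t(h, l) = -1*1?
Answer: 71852/7 ≈ 10265.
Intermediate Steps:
t(h, l) = -1
v(A, O) = -1
g = 513/7 (g = 10/(-14) + 74 = 10*(-1/14) + 74 = -5/7 + 74 = 513/7 ≈ 73.286)
142*(v(-6, 5*6) + g) = 142*(-1 + 513/7) = 142*(506/7) = 71852/7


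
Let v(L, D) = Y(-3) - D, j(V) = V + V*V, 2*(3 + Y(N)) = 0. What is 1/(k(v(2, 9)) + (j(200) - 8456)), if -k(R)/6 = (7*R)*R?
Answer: 1/25696 ≈ 3.8917e-5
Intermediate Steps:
Y(N) = -3 (Y(N) = -3 + (1/2)*0 = -3 + 0 = -3)
j(V) = V + V**2
v(L, D) = -3 - D
k(R) = -42*R**2 (k(R) = -6*7*R*R = -42*R**2)
1/(k(v(2, 9)) + (j(200) - 8456)) = 1/(-42*(-3 - 1*9)**2 + (200*(1 + 200) - 8456)) = 1/(-42*(-3 - 9)**2 + (200*201 - 8456)) = 1/(-42*(-12)**2 + (40200 - 8456)) = 1/(-42*144 + 31744) = 1/(-6048 + 31744) = 1/25696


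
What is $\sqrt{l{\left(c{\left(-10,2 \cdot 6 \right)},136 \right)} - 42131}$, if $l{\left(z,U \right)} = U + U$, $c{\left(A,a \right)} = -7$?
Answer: $3 i \sqrt{4651} \approx 204.59 i$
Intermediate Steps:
$l{\left(z,U \right)} = 2 U$
$\sqrt{l{\left(c{\left(-10,2 \cdot 6 \right)},136 \right)} - 42131} = \sqrt{2 \cdot 136 - 42131} = \sqrt{272 - 42131} = \sqrt{-41859} = 3 i \sqrt{4651}$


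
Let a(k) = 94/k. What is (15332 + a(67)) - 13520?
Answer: 121498/67 ≈ 1813.4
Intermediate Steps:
(15332 + a(67)) - 13520 = (15332 + 94/67) - 13520 = 1027338/67 - 13520 = 121498/67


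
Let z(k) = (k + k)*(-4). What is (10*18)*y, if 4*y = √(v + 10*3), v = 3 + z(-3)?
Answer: 45*√57 ≈ 339.74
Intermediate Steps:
z(k) = -8*k (z(k) = (2*k)*(-4) = -8*k)
v = 27 (v = 3 - 8*(-3) = 3 + 24 = 27)
y = √57/4 (y = √(27 + 10*3)/4 = √(27 + 30)/4 = √57/4 ≈ 1.8875)
(10*18)*y = (10*18)*(√57/4) = 180*(√57/4) = 45*√57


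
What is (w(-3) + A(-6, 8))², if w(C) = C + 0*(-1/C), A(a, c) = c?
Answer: 25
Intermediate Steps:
w(C) = C (w(C) = C + 0 = C)
(w(-3) + A(-6, 8))² = (-3 + 8)² = 5² = 25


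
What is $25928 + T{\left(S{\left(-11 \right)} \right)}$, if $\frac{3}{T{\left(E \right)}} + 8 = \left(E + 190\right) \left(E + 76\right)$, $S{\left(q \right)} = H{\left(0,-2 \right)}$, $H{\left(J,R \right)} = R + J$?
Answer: $\frac{360502915}{13904} \approx 25928.0$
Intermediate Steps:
$H{\left(J,R \right)} = J + R$
$S{\left(q \right)} = -2$ ($S{\left(q \right)} = 0 - 2 = -2$)
$T{\left(E \right)} = \frac{3}{-8 + \left(76 + E\right) \left(190 + E\right)}$ ($T{\left(E \right)} = \frac{3}{-8 + \left(E + 190\right) \left(E + 76\right)} = \frac{3}{-8 + \left(190 + E\right) \left(76 + E\right)} = \frac{3}{-8 + \left(76 + E\right) \left(190 + E\right)}$)
$25928 + T{\left(S{\left(-11 \right)} \right)} = 25928 + \frac{3}{14432 + \left(-2\right)^{2} + 266 \left(-2\right)} = 25928 + \frac{3}{14432 + 4 - 532} = 25928 + \frac{3}{13904} = \frac{360502915}{13904}$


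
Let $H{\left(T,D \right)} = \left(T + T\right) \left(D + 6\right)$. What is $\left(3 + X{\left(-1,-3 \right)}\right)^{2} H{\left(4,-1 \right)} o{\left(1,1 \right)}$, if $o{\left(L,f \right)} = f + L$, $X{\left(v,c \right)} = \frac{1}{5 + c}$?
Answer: $980$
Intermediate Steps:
$H{\left(T,D \right)} = 2 T \left(6 + D\right)$
$o{\left(L,f \right)} = L + f$
$\left(3 + X{\left(-1,-3 \right)}\right)^{2} H{\left(4,-1 \right)} o{\left(1,1 \right)} = \left(3 + \frac{1}{5 - 3}\right)^{2} \cdot 2 \cdot 4 \left(6 - 1\right) \left(1 + 1\right) = \left(3 + \frac{1}{2}\right)^{2} \cdot 2 \cdot 4 \cdot 5 \cdot 2 = \left(3 + \frac{1}{2}\right)^{2} \cdot 40 \cdot 2 = \left(\frac{7}{2}\right)^{2} \cdot 40 \cdot 2 = \frac{49}{4} \cdot 40 \cdot 2 = 490 \cdot 2 = 980$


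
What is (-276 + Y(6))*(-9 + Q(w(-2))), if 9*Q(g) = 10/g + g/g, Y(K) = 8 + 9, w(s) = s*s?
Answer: 40145/18 ≈ 2230.3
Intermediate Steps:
w(s) = s²
Y(K) = 17
Q(g) = ⅑ + 10/(9*g) (Q(g) = (10/g + g/g)/9 = (10/g + 1)/9 = (1 + 10/g)/9 = ⅑ + 10/(9*g))
(-276 + Y(6))*(-9 + Q(w(-2))) = (-276 + 17)*(-9 + (10 + (-2)²)/(9*((-2)²))) = -259*(-9 + (⅑)*(10 + 4)/4) = -259*(-9 + (⅑)*(¼)*14) = -259*(-9 + 7/18) = -259*(-155/18) = 40145/18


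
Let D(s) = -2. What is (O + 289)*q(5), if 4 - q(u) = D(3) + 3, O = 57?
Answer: 1038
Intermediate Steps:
q(u) = 3 (q(u) = 4 - (-2 + 3) = 4 - 1*1 = 4 - 1 = 3)
(O + 289)*q(5) = (57 + 289)*3 = 346*3 = 1038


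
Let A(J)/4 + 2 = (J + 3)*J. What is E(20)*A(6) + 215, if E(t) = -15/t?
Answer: 59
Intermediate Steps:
A(J) = -8 + 4*J*(3 + J) (A(J) = -8 + 4*((J + 3)*J) = -8 + 4*((3 + J)*J) = -8 + 4*(J*(3 + J)) = -8 + 4*J*(3 + J))
E(20)*A(6) + 215 = (-15/20)*(-8 + 4*6² + 12*6) + 215 = (-15*1/20)*(-8 + 4*36 + 72) + 215 = -3*(-8 + 144 + 72)/4 + 215 = -¾*208 + 215 = -156 + 215 = 59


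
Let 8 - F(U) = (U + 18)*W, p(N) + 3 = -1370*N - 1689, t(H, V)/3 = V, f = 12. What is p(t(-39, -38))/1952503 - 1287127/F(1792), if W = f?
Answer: 2516473572337/42392745136 ≈ 59.361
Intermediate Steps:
t(H, V) = 3*V
W = 12
p(N) = -1692 - 1370*N (p(N) = -3 + (-1370*N - 1689) = -3 + (-1689 - 1370*N) = -1692 - 1370*N)
F(U) = -208 - 12*U (F(U) = 8 - (U + 18)*12 = 8 - (18 + U)*12 = 8 - (216 + 12*U) = 8 + (-216 - 12*U) = -208 - 12*U)
p(t(-39, -38))/1952503 - 1287127/F(1792) = (-1692 - 4110*(-38))/1952503 - 1287127/(-208 - 12*1792) = (-1692 - 1370*(-114))*(1/1952503) - 1287127/(-208 - 21504) = (-1692 + 156180)*(1/1952503) - 1287127/(-21712) = 154488*(1/1952503) - 1287127*(-1/21712) = 154488/1952503 + 1287127/21712 = 2516473572337/42392745136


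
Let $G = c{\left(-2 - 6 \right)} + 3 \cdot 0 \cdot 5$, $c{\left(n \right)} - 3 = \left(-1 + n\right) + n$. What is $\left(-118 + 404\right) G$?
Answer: $-4004$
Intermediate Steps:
$c{\left(n \right)} = 2 + 2 n$ ($c{\left(n \right)} = 3 + \left(\left(-1 + n\right) + n\right) = 3 + \left(-1 + 2 n\right) = 2 + 2 n$)
$G = -14$ ($G = \left(2 + 2 \left(-2 - 6\right)\right) + 3 \cdot 0 \cdot 5 = \left(2 + 2 \left(-2 - 6\right)\right) + 0 \cdot 5 = \left(2 + 2 \left(-8\right)\right) + 0 = \left(2 - 16\right) + 0 = -14 + 0 = -14$)
$\left(-118 + 404\right) G = \left(-118 + 404\right) \left(-14\right) = 286 \left(-14\right) = -4004$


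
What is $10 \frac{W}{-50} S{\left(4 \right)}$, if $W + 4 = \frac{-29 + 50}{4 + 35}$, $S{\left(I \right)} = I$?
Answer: $\frac{36}{13} \approx 2.7692$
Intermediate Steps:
$W = - \frac{45}{13}$ ($W = -4 + \frac{-29 + 50}{4 + 35} = -4 + \frac{21}{39} = -4 + 21 \cdot \frac{1}{39} = -4 + \frac{7}{13} = - \frac{45}{13} \approx -3.4615$)
$10 \frac{W}{-50} S{\left(4 \right)} = 10 \left(- \frac{45}{13 \left(-50\right)}\right) 4 = 10 \left(\left(- \frac{45}{13}\right) \left(- \frac{1}{50}\right)\right) 4 = 10 \cdot \frac{9}{130} \cdot 4 = \frac{9}{13} \cdot 4 = \frac{36}{13}$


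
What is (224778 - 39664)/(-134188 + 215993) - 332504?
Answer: -27200304606/81805 ≈ -3.3250e+5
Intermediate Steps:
(224778 - 39664)/(-134188 + 215993) - 332504 = 185114/81805 - 332504 = -27200304606/81805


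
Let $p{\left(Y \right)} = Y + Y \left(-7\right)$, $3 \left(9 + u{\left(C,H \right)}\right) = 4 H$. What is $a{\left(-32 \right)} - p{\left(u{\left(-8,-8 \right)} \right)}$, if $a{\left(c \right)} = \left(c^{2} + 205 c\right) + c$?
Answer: $-5686$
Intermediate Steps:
$u{\left(C,H \right)} = -9 + \frac{4 H}{3}$
$a{\left(c \right)} = c^{2} + 206 c$
$p{\left(Y \right)} = - 6 Y$ ($p{\left(Y \right)} = Y - 7 Y = - 6 Y$)
$a{\left(-32 \right)} - p{\left(u{\left(-8,-8 \right)} \right)} = - 32 \left(206 - 32\right) - - 6 \left(-9 + \frac{4}{3} \left(-8\right)\right) = \left(-32\right) 174 - - 6 \left(-9 - \frac{32}{3}\right) = -5568 - \left(-6\right) \left(- \frac{59}{3}\right) = -5568 - 118 = -5686$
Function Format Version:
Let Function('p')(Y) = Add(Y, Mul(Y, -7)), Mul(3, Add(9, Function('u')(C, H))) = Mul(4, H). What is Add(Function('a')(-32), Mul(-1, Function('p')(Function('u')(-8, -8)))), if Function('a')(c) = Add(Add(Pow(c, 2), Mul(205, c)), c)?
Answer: -5686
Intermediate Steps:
Function('u')(C, H) = Add(-9, Mul(Rational(4, 3), H)) (Function('u')(C, H) = Add(-9, Mul(Rational(1, 3), Mul(4, H))) = Add(-9, Mul(Rational(4, 3), H)))
Function('a')(c) = Add(Pow(c, 2), Mul(206, c))
Function('p')(Y) = Mul(-6, Y) (Function('p')(Y) = Add(Y, Mul(-7, Y)) = Mul(-6, Y))
Add(Function('a')(-32), Mul(-1, Function('p')(Function('u')(-8, -8)))) = Add(Mul(-32, Add(206, -32)), Mul(-1, Mul(-6, Add(-9, Mul(Rational(4, 3), -8))))) = Add(Mul(-32, 174), Mul(-1, Mul(-6, Add(-9, Rational(-32, 3))))) = Add(-5568, Mul(-1, Mul(-6, Rational(-59, 3)))) = Add(-5568, Mul(-1, 118)) = Add(-5568, -118) = -5686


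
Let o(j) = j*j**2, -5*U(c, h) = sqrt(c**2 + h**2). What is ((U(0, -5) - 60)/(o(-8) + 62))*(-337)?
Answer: -20557/450 ≈ -45.682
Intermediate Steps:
U(c, h) = -sqrt(c**2 + h**2)/5
o(j) = j**3
((U(0, -5) - 60)/(o(-8) + 62))*(-337) = ((-sqrt(0**2 + (-5)**2)/5 - 60)/((-8)**3 + 62))*(-337) = ((-sqrt(0 + 25)/5 - 60)/(-512 + 62))*(-337) = ((-sqrt(25)/5 - 60)/(-450))*(-337) = ((-1/5*5 - 60)*(-1/450))*(-337) = ((-1 - 60)*(-1/450))*(-337) = -61*(-1/450)*(-337) = (61/450)*(-337) = -20557/450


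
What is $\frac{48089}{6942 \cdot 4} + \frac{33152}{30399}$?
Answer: $\frac{264713583}{93791048} \approx 2.8224$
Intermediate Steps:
$\frac{48089}{6942 \cdot 4} + \frac{33152}{30399} = \frac{48089}{27768} + 33152 \cdot \frac{1}{30399} = 48089 \cdot \frac{1}{27768} + \frac{33152}{30399} = \frac{48089}{27768} + \frac{33152}{30399} = \frac{264713583}{93791048}$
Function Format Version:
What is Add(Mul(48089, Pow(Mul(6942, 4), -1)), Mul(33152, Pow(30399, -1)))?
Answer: Rational(264713583, 93791048) ≈ 2.8224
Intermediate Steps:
Add(Mul(48089, Pow(Mul(6942, 4), -1)), Mul(33152, Pow(30399, -1))) = Add(Mul(48089, Pow(27768, -1)), Mul(33152, Rational(1, 30399))) = Add(Mul(48089, Rational(1, 27768)), Rational(33152, 30399)) = Add(Rational(48089, 27768), Rational(33152, 30399)) = Rational(264713583, 93791048)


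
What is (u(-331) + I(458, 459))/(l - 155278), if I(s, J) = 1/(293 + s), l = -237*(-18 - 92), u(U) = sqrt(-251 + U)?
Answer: -1/97035208 - I*sqrt(582)/129208 ≈ -1.0306e-8 - 0.00018671*I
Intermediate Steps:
l = 26070 (l = -237*(-110) = 26070)
(u(-331) + I(458, 459))/(l - 155278) = (sqrt(-251 - 331) + 1/(293 + 458))/(26070 - 155278) = (sqrt(-582) + 1/751)/(-129208) = (I*sqrt(582) + 1/751)*(-1/129208) = (1/751 + I*sqrt(582))*(-1/129208) = -1/97035208 - I*sqrt(582)/129208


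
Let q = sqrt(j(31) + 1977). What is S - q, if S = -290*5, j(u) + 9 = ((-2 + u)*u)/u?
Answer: -1450 - sqrt(1997) ≈ -1494.7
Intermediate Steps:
j(u) = -11 + u (j(u) = -9 + ((-2 + u)*u)/u = -9 + (u*(-2 + u))/u = -9 + (-2 + u) = -11 + u)
S = -1450
q = sqrt(1997) (q = sqrt((-11 + 31) + 1977) = sqrt(20 + 1977) = sqrt(1997) ≈ 44.688)
S - q = -1450 - sqrt(1997)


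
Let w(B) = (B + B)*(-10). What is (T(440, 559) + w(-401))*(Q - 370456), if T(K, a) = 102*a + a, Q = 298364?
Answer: -4729018924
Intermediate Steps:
T(K, a) = 103*a
w(B) = -20*B (w(B) = (2*B)*(-10) = -20*B)
(T(440, 559) + w(-401))*(Q - 370456) = (103*559 - 20*(-401))*(298364 - 370456) = (57577 + 8020)*(-72092) = 65597*(-72092) = -4729018924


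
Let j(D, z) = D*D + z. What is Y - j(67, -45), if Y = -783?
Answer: -5227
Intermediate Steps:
j(D, z) = z + D² (j(D, z) = D² + z = z + D²)
Y - j(67, -45) = -783 - (-45 + 67²) = -783 - (-45 + 4489) = -783 - 1*4444 = -783 - 4444 = -5227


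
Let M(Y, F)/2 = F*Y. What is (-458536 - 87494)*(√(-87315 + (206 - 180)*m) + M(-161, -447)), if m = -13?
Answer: -78592282020 - 546030*I*√87653 ≈ -7.8592e+10 - 1.6166e+8*I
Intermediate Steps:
M(Y, F) = 2*F*Y (M(Y, F) = 2*(F*Y) = 2*F*Y)
(-458536 - 87494)*(√(-87315 + (206 - 180)*m) + M(-161, -447)) = (-458536 - 87494)*(√(-87315 + (206 - 180)*(-13)) + 2*(-447)*(-161)) = -546030*(√(-87315 + 26*(-13)) + 143934) = -546030*(√(-87315 - 338) + 143934) = -546030*(√(-87653) + 143934) = -546030*(I*√87653 + 143934) = -546030*(143934 + I*√87653) = -78592282020 - 546030*I*√87653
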